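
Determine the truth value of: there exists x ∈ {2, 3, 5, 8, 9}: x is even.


Evaluate the predicate on each element: 2:T, 3:F, 5:F, 8:T, 9:F.
Witness x = 2 satisfies the predicate.

T


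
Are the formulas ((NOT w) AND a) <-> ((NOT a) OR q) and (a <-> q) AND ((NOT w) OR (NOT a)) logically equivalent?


Compare truth tables:
a | q | w | φ | ψ
-----------------
F | F | F | F | T
T | F | F | F | F
F | T | F | F | F
T | T | F | T | T
F | F | T | F | T
T | F | T | T | F
F | T | T | F | F
T | T | T | F | F
They differ at row 1 (a=F, q=F, w=F): φ=F but ψ=T.

No, they are not logically equivalent.


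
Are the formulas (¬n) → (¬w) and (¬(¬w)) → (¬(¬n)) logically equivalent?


Compare truth tables:
n | w | φ | ψ
-------------
F | F | T | T
T | F | T | T
F | T | F | F
T | T | T | T
The columns φ and ψ agree on every row.

Yes, they are logically equivalent.


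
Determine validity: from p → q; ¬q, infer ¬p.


This matches the form of modus tollens: the conclusion follows in every model of the premises.

Valid.


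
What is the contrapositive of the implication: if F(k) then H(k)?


The contrapositive of (P → Q) is (¬Q → ¬P); it is logically equivalent to the original.
Here P = 'F(k)' and Q = 'H(k)'.

If not (H(k)), then not (F(k)).


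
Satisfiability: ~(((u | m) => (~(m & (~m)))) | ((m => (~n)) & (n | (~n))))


Check all 8 assignments over {m, n, u}:
m | n | u | φ
-------------
False | False | False | False
True | False | False | False
False | True | False | False
True | True | False | False
False | False | True | False
True | False | True | False
False | True | True | False
True | True | True | False
No assignment makes the formula true.

Unsatisfiable.


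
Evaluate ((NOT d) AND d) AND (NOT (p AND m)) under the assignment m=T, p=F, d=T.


Substitute m=T, p=F, d=T:
NOT d = F
(NOT d) AND d = F AND T = F
p AND m = F AND T = F
NOT (p AND m) = T
((NOT d) AND d) AND (NOT (p AND m)) = F AND T = F

F


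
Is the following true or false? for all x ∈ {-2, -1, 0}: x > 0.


Evaluate the predicate on each element: -2:F, -1:F, 0:F.
Counterexample x = -2 fails the predicate.

F


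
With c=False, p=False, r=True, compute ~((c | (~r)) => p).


Substitute c=False, p=False, r=True:
~r = False
c | (~r) = False | False = False
(c | (~r)) => p = False => False = True
~((c | (~r)) => p) = False

False


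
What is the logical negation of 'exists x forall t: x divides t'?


Negation flips each quantifier (∀↔∃) and negates the inner predicate.
¬(exists x forall t: φ) = forall x exists t: ¬φ.

forall x exists t: ~(x divides t)


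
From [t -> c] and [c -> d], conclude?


Hypothetical syllogism: from (P → Q) and (Q → R), infer (P → R).
Chain the two implications through the shared middle term 'c'.

t -> d


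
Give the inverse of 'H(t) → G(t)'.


The inverse of (P → Q) is (¬P → ¬Q). It is equivalent to the converse, not to the original.
Here P = 'H(t)' and Q = 'G(t)'.

If not (H(t)), then not (G(t)).


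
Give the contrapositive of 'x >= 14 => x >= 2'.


The contrapositive of (P → Q) is (¬Q → ¬P); it is logically equivalent to the original.
Here P = 'x >= 14' and Q = 'x >= 2'.

If not (x >= 2), then not (x >= 14).


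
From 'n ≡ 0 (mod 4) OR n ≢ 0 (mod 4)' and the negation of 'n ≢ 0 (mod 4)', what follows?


Disjunctive syllogism: from (P ∨ Q) and ¬P, infer Q.
One disjunct, 'n ≢ 0 (mod 4)', is ruled out; the other must hold.

n ≡ 0 (mod 4)


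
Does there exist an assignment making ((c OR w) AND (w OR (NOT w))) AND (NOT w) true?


Search for a satisfying assignment over {c, w}.
Try c=T, w=F: the formula evaluates to T.
A satisfying assignment exists.

Satisfiable.


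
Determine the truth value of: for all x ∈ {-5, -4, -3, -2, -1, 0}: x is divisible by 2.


Evaluate the predicate on each element: -5:F, -4:T, -3:F, -2:T, -1:F, 0:T.
Counterexample x = -5 fails the predicate.

F


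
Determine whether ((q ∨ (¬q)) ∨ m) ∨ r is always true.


Build the truth table over {m, q, r}:
m | q | r | φ
-------------
F | F | F | T
T | F | F | T
F | T | F | T
T | T | F | T
F | F | T | T
T | F | T | T
F | T | T | T
T | T | T | T
Every row evaluates to true.

Yes, it is a tautology.


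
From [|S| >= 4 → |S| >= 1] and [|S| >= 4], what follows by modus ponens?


Modus ponens: from (P → Q) and P, infer Q.
P = '|S| >= 4' is asserted, and P → Q holds, so Q follows.

|S| >= 1.


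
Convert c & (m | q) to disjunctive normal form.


Step 1: Distribute ∧ over ∨: c ∧ (m ∨ q) = (c ∧ m) ∨ (c ∧ q).

(c & m) | (c & q)


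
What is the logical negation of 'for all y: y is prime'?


¬(for all x: φ) = there exists x: ¬φ, and ¬(there exists x: φ) = for all x: ¬φ.
Apply to the universal statement.

there exists y: NOT(y is prime)


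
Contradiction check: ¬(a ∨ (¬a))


Truth table over {a}:
a | φ
-----
F | F
T | F
Every row is false.

Yes, it is a contradiction.


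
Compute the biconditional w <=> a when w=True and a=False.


Biconditional is true when both operands have the same truth value.
Substitute: w=True, a=False.
True <=> False evaluates to False.

False


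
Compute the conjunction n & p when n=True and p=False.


Conjunction is true only when both operands are true.
Substitute: n=True, p=False.
True & False evaluates to False.

False


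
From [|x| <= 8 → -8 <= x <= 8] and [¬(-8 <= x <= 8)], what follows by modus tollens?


Modus tollens: from (P → Q) and ¬Q, infer ¬P.
Q = '-8 <= x <= 8' is denied; since P → Q, P must also fail.

Not (|x| <= 8).


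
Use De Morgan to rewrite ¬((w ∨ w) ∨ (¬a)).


De Morgan: the negation of a disjunction is the conjunction of the negations.
Distribute ¬ across ∨, flipping it to ∧, and negate each literal.

((¬w) ∧ (¬w)) ∧ a


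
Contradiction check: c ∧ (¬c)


Truth table over {c}:
c | φ
-----
F | F
T | F
Every row is false.

Yes, it is a contradiction.


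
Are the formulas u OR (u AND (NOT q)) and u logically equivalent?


Compare truth tables:
q | u | φ | ψ
-------------
F | F | F | F
T | F | F | F
F | T | T | T
T | T | T | T
The columns φ and ψ agree on every row.

Yes, they are logically equivalent.


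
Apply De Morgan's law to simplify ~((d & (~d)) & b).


De Morgan: the negation of a conjunction is the disjunction of the negations.
Distribute ~ across &, flipping it to |, and negate each literal.

((~d) | d) | (~b)


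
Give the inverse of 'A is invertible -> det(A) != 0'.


The inverse of (P → Q) is (¬P → ¬Q). It is equivalent to the converse, not to the original.
Here P = 'A is invertible' and Q = 'det(A) != 0'.

If not (A is invertible), then not (det(A) != 0).


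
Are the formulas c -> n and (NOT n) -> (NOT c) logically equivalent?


Compare truth tables:
c | n | φ | ψ
-------------
F | F | T | T
T | F | F | F
F | T | T | T
T | T | T | T
The columns φ and ψ agree on every row.

Yes, they are logically equivalent.


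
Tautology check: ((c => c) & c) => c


Build the truth table over {c}:
c | φ
-----
False | True
True | True
Every row evaluates to true.

Yes, it is a tautology.


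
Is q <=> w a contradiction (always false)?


Truth table over {q, w}:
q | w | φ
---------
False | False | True
True | False | False
False | True | False
True | True | True
Satisfying assignment at row 1: q=False, w=False gives True.

No, it is not a contradiction.


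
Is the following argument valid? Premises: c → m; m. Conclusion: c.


This is affirming the consequent (fallacy). There exist truth assignments where the premises are all true but the conclusion is false.

Invalid.


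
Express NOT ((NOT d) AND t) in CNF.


Step 1: Apply De Morgan: ¬((¬d) ∧ t) = ¬(¬d) ∨ ¬t.
Step 2: Eliminate any double negations (¬¬X = X).

d OR (NOT t)


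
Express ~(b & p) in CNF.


Step 1: Apply De Morgan: ¬(b ∧ p) = ¬b ∨ ¬p.

(~b) | (~p)


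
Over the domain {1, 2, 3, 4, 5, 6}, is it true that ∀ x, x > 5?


Evaluate the predicate on each element: 1:F, 2:F, 3:F, 4:F, 5:F, 6:T.
Counterexample x = 1 fails the predicate.

F


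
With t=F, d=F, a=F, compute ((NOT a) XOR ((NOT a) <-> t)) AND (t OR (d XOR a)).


Substitute t=F, d=F, a=F:
NOT a = T
NOT a = T
(NOT a) <-> t = T <-> F = F
(NOT a) XOR ((NOT a) <-> t) = T XOR F = T
d XOR a = F XOR F = F
t OR (d XOR a) = F OR F = F
((NOT a) XOR ((NOT a) <-> t)) AND (t OR (d XOR a)) = T AND F = F

F


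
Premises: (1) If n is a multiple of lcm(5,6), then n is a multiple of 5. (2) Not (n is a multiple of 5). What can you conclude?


Modus tollens: from (P → Q) and ¬Q, infer ¬P.
Q = 'n is a multiple of 5' is denied; since P → Q, P must also fail.

Not (n is a multiple of lcm(5,6)).


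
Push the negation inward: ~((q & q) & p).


De Morgan: the negation of a conjunction is the disjunction of the negations.
Distribute ~ across &, flipping it to |, and negate each literal.

((~q) | (~q)) | (~p)


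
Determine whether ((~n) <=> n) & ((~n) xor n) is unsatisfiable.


Truth table over {n}:
n | φ
-----
False | False
True | False
Every row is false.

Yes, it is a contradiction.


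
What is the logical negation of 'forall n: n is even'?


¬(forall x: φ) = exists x: ¬φ, and ¬(exists x: φ) = forall x: ¬φ.
Apply to the universal statement.

exists n: ~(n is even)


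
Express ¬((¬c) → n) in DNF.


Step 1: Rewrite implication then negate: ¬(¬(¬c) ∨ n) = (¬c) ∧ ¬n.

(¬c) ∧ (¬n)


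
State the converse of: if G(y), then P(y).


The converse of (P → Q) is (Q → P). It is not in general equivalent to the original.
Here P = 'G(y)' and Q = 'P(y)'.

If P(y), then G(y).


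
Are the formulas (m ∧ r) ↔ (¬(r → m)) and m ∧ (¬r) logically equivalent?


Compare truth tables:
m | r | φ | ψ
-------------
F | F | T | F
T | F | T | T
F | T | F | F
T | T | F | F
They differ at row 1 (m=F, r=F): φ=T but ψ=F.

No, they are not logically equivalent.


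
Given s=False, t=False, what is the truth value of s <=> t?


Biconditional is true when both operands have the same truth value.
Substitute: s=False, t=False.
False <=> False evaluates to True.

True


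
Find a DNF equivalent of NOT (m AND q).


Step 1: Apply De Morgan: ¬(m ∧ q) = ¬m ∨ ¬q.

(NOT m) OR (NOT q)


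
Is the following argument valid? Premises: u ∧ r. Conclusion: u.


This matches the form of conjunction elimination: the conclusion follows in every model of the premises.

Valid.


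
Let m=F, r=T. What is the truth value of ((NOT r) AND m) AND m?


Substitute m=F, r=T:
NOT r = F
(NOT r) AND m = F AND F = F
((NOT r) AND m) AND m = F AND F = F

F


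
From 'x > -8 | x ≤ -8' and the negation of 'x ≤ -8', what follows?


Disjunctive syllogism: from (P ∨ Q) and ¬P, infer Q.
One disjunct, 'x ≤ -8', is ruled out; the other must hold.

x > -8


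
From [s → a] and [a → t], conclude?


Hypothetical syllogism: from (P → Q) and (Q → R), infer (P → R).
Chain the two implications through the shared middle term 'a'.

s → t


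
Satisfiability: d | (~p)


Search for a satisfying assignment over {d, p}.
Try d=False, p=False: the formula evaluates to True.
A satisfying assignment exists.

Satisfiable.


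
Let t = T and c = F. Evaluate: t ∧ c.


Conjunction is true only when both operands are true.
Substitute: t=T, c=F.
T ∧ F evaluates to F.

F


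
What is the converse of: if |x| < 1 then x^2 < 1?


The converse of (P → Q) is (Q → P). It is not in general equivalent to the original.
Here P = '|x| < 1' and Q = 'x^2 < 1'.

If x^2 < 1, then |x| < 1.


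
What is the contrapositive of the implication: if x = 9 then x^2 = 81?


The contrapositive of (P → Q) is (¬Q → ¬P); it is logically equivalent to the original.
Here P = 'x = 9' and Q = 'x^2 = 81'.

If not (x^2 = 81), then not (x = 9).


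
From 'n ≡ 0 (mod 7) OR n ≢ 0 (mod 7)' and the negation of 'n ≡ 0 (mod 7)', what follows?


Disjunctive syllogism: from (P ∨ Q) and ¬P, infer Q.
One disjunct, 'n ≡ 0 (mod 7)', is ruled out; the other must hold.

n ≢ 0 (mod 7)


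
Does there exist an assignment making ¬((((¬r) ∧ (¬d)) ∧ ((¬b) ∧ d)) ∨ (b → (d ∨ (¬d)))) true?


Check all 8 assignments over {b, d, r}:
b | d | r | φ
-------------
F | F | F | F
T | F | F | F
F | T | F | F
T | T | F | F
F | F | T | F
T | F | T | F
F | T | T | F
T | T | T | F
No assignment makes the formula true.

Unsatisfiable.


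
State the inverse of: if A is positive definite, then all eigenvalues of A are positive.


The inverse of (P → Q) is (¬P → ¬Q). It is equivalent to the converse, not to the original.
Here P = 'A is positive definite' and Q = 'all eigenvalues of A are positive'.

If not (A is positive definite), then not (all eigenvalues of A are positive).


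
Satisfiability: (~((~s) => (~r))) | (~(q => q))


Search for a satisfying assignment over {q, r, s}.
Try q=False, r=True, s=False: the formula evaluates to True.
A satisfying assignment exists.

Satisfiable.


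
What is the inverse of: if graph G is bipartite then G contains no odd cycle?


The inverse of (P → Q) is (¬P → ¬Q). It is equivalent to the converse, not to the original.
Here P = 'graph G is bipartite' and Q = 'G contains no odd cycle'.

If not (graph G is bipartite), then not (G contains no odd cycle).


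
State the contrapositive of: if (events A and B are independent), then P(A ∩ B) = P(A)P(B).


The contrapositive of (P → Q) is (¬Q → ¬P); it is logically equivalent to the original.
Here P = '(events A and B are independent)' and Q = 'P(A ∩ B) = P(A)P(B)'.

If not (P(A ∩ B) = P(A)P(B)), then not ((events A and B are independent)).


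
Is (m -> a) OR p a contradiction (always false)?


Truth table over {a, m, p}:
a | m | p | φ
-------------
F | F | F | T
T | F | F | T
F | T | F | F
T | T | F | T
F | F | T | T
T | F | T | T
F | T | T | T
T | T | T | T
Satisfying assignment at row 1: a=F, m=F, p=F gives T.

No, it is not a contradiction.


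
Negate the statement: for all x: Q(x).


¬(for all x: φ) = there exists x: ¬φ, and ¬(there exists x: φ) = for all x: ¬φ.
Apply to the universal statement.

there exists x: NOT(Q(x))


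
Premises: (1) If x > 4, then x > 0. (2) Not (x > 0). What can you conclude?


Modus tollens: from (P → Q) and ¬Q, infer ¬P.
Q = 'x > 0' is denied; since P → Q, P must also fail.

Not (x > 4).


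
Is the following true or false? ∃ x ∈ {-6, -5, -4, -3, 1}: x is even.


Evaluate the predicate on each element: -6:T, -5:F, -4:T, -3:F, 1:F.
Witness x = -6 satisfies the predicate.

T


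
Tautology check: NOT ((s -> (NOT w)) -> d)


Build the truth table over {d, s, w}:
d | s | w | φ
-------------
F | F | F | T
T | F | F | F
F | T | F | T
T | T | F | F
F | F | T | T
T | F | T | F
F | T | T | F
T | T | T | F
Counterexample at row 2: with d=T, s=F, w=F, the formula is F.

No, it is not a tautology.


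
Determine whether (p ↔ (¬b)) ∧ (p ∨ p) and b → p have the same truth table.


Compare truth tables:
b | p | φ | ψ
-------------
F | F | F | T
T | F | F | F
F | T | T | T
T | T | F | T
They differ at row 1 (b=F, p=F): φ=F but ψ=T.

No, they are not logically equivalent.


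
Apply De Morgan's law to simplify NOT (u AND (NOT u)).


De Morgan: the negation of a conjunction is the disjunction of the negations.
Distribute NOT across AND, flipping it to OR, and negate each literal.

(NOT u) OR u


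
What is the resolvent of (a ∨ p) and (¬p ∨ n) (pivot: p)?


The clauses contain complementary literals p and ¬p.
Resolution eliminates this pair and disjoins the remaining literals (merging duplicates).

(a ∨ n)


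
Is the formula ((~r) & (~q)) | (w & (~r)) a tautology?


Build the truth table over {q, r, w}:
q | r | w | φ
-------------
False | False | False | True
True | False | False | False
False | True | False | False
True | True | False | False
False | False | True | True
True | False | True | True
False | True | True | False
True | True | True | False
Counterexample at row 2: with q=True, r=False, w=False, the formula is False.

No, it is not a tautology.


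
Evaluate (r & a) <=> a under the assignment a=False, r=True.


Substitute a=False, r=True:
r & a = True & False = False
(r & a) <=> a = False <=> False = True

True


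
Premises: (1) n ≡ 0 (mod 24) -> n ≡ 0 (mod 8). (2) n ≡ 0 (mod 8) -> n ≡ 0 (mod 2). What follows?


Hypothetical syllogism: from (P → Q) and (Q → R), infer (P → R).
Chain the two implications through the shared middle term 'n ≡ 0 (mod 8)'.

n ≡ 0 (mod 24) -> n ≡ 0 (mod 2)


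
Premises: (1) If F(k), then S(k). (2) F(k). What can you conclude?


Modus ponens: from (P → Q) and P, infer Q.
P = 'F(k)' is asserted, and P → Q holds, so Q follows.

S(k).


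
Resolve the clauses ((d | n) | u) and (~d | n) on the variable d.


The clauses contain complementary literals d and ~d.
Resolution eliminates this pair and disjoins the remaining literals (merging duplicates).

(u | n)


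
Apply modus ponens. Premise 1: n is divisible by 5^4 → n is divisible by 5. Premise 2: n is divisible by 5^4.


Modus ponens: from (P → Q) and P, infer Q.
P = 'n is divisible by 5^4' is asserted, and P → Q holds, so Q follows.

n is divisible by 5.


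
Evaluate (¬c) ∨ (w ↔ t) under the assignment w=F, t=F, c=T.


Substitute w=F, t=F, c=T:
¬c = F
w ↔ t = F ↔ F = T
(¬c) ∨ (w ↔ t) = F ∨ T = T

T


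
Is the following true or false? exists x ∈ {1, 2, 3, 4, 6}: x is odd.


Evaluate the predicate on each element: 1:True, 2:False, 3:True, 4:False, 6:False.
Witness x = 1 satisfies the predicate.

True


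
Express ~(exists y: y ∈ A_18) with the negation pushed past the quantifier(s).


¬(forall x: φ) = exists x: ¬φ, and ¬(exists x: φ) = forall x: ¬φ.
Apply to the existential statement.

forall y: ~(y ∈ A_18)


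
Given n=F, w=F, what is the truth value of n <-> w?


Biconditional is true when both operands have the same truth value.
Substitute: n=F, w=F.
F <-> F evaluates to T.

T


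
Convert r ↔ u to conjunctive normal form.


Step 1: Rewrite r ↔ u as (r → u) ∧ (u → r).
Step 2: Rewrite each implication as a disjunction.

((¬r) ∨ u) ∧ ((¬u) ∨ r)


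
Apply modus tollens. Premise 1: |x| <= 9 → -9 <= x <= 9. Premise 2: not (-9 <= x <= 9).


Modus tollens: from (P → Q) and ¬Q, infer ¬P.
Q = '-9 <= x <= 9' is denied; since P → Q, P must also fail.

Not (|x| <= 9).


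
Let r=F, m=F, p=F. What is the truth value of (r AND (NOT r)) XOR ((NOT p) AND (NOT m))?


Substitute r=F, m=F, p=F:
NOT r = T
r AND (NOT r) = F AND T = F
NOT p = T
NOT m = T
(NOT p) AND (NOT m) = T AND T = T
(r AND (NOT r)) XOR ((NOT p) AND (NOT m)) = F XOR T = T

T


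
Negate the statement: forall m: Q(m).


¬(forall x: φ) = exists x: ¬φ, and ¬(exists x: φ) = forall x: ¬φ.
Apply to the universal statement.

exists m: ~(Q(m))


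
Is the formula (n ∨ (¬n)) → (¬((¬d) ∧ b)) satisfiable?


Search for a satisfying assignment over {b, d, n}.
Try b=F, d=F, n=F: the formula evaluates to T.
A satisfying assignment exists.

Satisfiable.


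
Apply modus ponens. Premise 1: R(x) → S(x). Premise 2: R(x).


Modus ponens: from (P → Q) and P, infer Q.
P = 'R(x)' is asserted, and P → Q holds, so Q follows.

S(x).


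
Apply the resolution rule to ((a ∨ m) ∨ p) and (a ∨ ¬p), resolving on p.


The clauses contain complementary literals p and ¬p.
Resolution eliminates this pair and disjoins the remaining literals (merging duplicates).

(m ∨ a)


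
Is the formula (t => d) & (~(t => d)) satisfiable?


Check all 4 assignments over {d, t}:
d | t | φ
---------
False | False | False
True | False | False
False | True | False
True | True | False
No assignment makes the formula true.

Unsatisfiable.


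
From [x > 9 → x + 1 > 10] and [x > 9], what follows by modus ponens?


Modus ponens: from (P → Q) and P, infer Q.
P = 'x > 9' is asserted, and P → Q holds, so Q follows.

x + 1 > 10.


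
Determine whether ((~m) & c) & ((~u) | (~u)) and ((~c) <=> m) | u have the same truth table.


Compare truth tables:
c | m | u | φ | ψ
-----------------
False | False | False | False | False
True | False | False | True | True
False | True | False | False | True
True | True | False | False | False
False | False | True | False | True
True | False | True | False | True
False | True | True | False | True
True | True | True | False | True
They differ at row 3 (c=False, m=True, u=False): φ=False but ψ=True.

No, they are not logically equivalent.


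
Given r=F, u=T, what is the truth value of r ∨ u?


Disjunction is false only when both operands are false.
Substitute: r=F, u=T.
F ∨ T evaluates to T.

T


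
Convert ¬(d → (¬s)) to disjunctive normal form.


Step 1: Rewrite implication then negate: ¬(¬d ∨ (¬s)) = d ∧ ¬(¬s).
Step 2: Eliminate any double negations (¬¬X = X).

d ∧ s


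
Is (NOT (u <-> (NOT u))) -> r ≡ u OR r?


Compare truth tables:
r | u | φ | ψ
-------------
F | F | F | F
T | F | T | T
F | T | F | T
T | T | T | T
They differ at row 3 (r=F, u=T): φ=F but ψ=T.

No, they are not logically equivalent.


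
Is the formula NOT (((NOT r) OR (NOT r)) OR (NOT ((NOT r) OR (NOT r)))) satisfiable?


Check all 2 assignments over {r}:
r | φ
-----
F | F
T | F
No assignment makes the formula true.

Unsatisfiable.


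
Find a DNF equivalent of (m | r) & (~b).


Step 1: Distribute ∧ over ∨: (m ∨ r) ∧ (¬b) = (m ∧ (¬b)) ∨ (r ∧ (¬b)).

(m & (~b)) | (r & (~b))


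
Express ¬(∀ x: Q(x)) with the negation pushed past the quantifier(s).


¬(∀ x: φ) = ∃ x: ¬φ, and ¬(∃ x: φ) = ∀ x: ¬φ.
Apply to the universal statement.

∃ x: ¬(Q(x))


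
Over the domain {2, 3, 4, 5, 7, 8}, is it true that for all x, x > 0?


Evaluate the predicate on each element: 2:T, 3:T, 4:T, 5:T, 7:T, 8:T.
Every element satisfies the predicate.

T


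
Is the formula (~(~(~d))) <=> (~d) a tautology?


Build the truth table over {d}:
d | φ
-----
False | True
True | True
Every row evaluates to true.

Yes, it is a tautology.


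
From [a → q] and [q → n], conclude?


Hypothetical syllogism: from (P → Q) and (Q → R), infer (P → R).
Chain the two implications through the shared middle term 'q'.

a → n


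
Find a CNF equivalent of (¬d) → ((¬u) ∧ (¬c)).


Step 1: Rewrite (¬d) → ((¬u) ∧ (¬c)) as ¬(¬d) ∨ ((¬u) ∧ (¬c)).
Step 2: Distribute ∨ over ∧.
Step 3: Eliminate any double negations (¬¬X = X).

(d ∨ (¬u)) ∧ (d ∨ (¬c))


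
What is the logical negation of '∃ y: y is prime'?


¬(∀ x: φ) = ∃ x: ¬φ, and ¬(∃ x: φ) = ∀ x: ¬φ.
Apply to the existential statement.

∀ y: ¬(y is prime)


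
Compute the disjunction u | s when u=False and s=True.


Disjunction is false only when both operands are false.
Substitute: u=False, s=True.
False | True evaluates to True.

True


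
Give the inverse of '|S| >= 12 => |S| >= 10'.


The inverse of (P → Q) is (¬P → ¬Q). It is equivalent to the converse, not to the original.
Here P = '|S| >= 12' and Q = '|S| >= 10'.

If not (|S| >= 12), then not (|S| >= 10).


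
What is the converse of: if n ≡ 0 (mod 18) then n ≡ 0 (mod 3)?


The converse of (P → Q) is (Q → P). It is not in general equivalent to the original.
Here P = 'n ≡ 0 (mod 18)' and Q = 'n ≡ 0 (mod 3)'.

If n ≡ 0 (mod 3), then n ≡ 0 (mod 18).


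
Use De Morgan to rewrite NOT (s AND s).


De Morgan: the negation of a conjunction is the disjunction of the negations.
Distribute NOT across AND, flipping it to OR, and negate each literal.

(NOT s) OR (NOT s)


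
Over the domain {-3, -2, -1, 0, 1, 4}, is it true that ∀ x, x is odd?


Evaluate the predicate on each element: -3:T, -2:F, -1:T, 0:F, 1:T, 4:F.
Counterexample x = -2 fails the predicate.

F


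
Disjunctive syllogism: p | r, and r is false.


Disjunctive syllogism: from (P ∨ Q) and ¬P, infer Q.
One disjunct, 'r', is ruled out; the other must hold.

p


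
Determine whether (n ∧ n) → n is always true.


Build the truth table over {n}:
n | φ
-----
F | T
T | T
Every row evaluates to true.

Yes, it is a tautology.


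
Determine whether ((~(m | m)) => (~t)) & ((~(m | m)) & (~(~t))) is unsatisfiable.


Truth table over {m, t}:
m | t | φ
---------
False | False | False
True | False | False
False | True | False
True | True | False
Every row is false.

Yes, it is a contradiction.


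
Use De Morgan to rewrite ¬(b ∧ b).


De Morgan: the negation of a conjunction is the disjunction of the negations.
Distribute ¬ across ∧, flipping it to ∨, and negate each literal.

(¬b) ∨ (¬b)


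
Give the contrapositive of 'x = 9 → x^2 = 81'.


The contrapositive of (P → Q) is (¬Q → ¬P); it is logically equivalent to the original.
Here P = 'x = 9' and Q = 'x^2 = 81'.

If not (x^2 = 81), then not (x = 9).


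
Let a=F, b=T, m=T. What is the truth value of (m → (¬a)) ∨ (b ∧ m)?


Substitute a=F, b=T, m=T:
¬a = T
m → (¬a) = T → T = T
b ∧ m = T ∧ T = T
(m → (¬a)) ∨ (b ∧ m) = T ∨ T = T

T


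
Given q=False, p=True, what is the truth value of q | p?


Disjunction is false only when both operands are false.
Substitute: q=False, p=True.
False | True evaluates to True.

True


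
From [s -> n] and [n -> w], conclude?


Hypothetical syllogism: from (P → Q) and (Q → R), infer (P → R).
Chain the two implications through the shared middle term 'n'.

s -> w


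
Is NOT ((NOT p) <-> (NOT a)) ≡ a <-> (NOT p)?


Compare truth tables:
a | p | φ | ψ
-------------
F | F | F | F
T | F | T | T
F | T | T | T
T | T | F | F
The columns φ and ψ agree on every row.

Yes, they are logically equivalent.


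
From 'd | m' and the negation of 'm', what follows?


Disjunctive syllogism: from (P ∨ Q) and ¬P, infer Q.
One disjunct, 'm', is ruled out; the other must hold.

d


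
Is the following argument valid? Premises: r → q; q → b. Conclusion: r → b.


This matches the form of hypothetical syllogism: the conclusion follows in every model of the premises.

Valid.


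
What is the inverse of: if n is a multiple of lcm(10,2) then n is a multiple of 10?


The inverse of (P → Q) is (¬P → ¬Q). It is equivalent to the converse, not to the original.
Here P = 'n is a multiple of lcm(10,2)' and Q = 'n is a multiple of 10'.

If not (n is a multiple of lcm(10,2)), then not (n is a multiple of 10).


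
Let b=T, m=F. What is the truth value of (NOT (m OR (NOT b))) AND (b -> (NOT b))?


Substitute b=T, m=F:
NOT b = F
m OR (NOT b) = F OR F = F
NOT (m OR (NOT b)) = T
NOT b = F
b -> (NOT b) = T -> F = F
(NOT (m OR (NOT b))) AND (b -> (NOT b)) = T AND F = F

F


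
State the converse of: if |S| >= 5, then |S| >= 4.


The converse of (P → Q) is (Q → P). It is not in general equivalent to the original.
Here P = '|S| >= 5' and Q = '|S| >= 4'.

If |S| >= 4, then |S| >= 5.


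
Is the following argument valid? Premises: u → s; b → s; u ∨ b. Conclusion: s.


This matches the form of proof by cases: the conclusion follows in every model of the premises.

Valid.


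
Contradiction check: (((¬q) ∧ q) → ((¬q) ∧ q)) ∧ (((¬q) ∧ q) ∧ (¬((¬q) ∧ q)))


Truth table over {q}:
q | φ
-----
F | F
T | F
Every row is false.

Yes, it is a contradiction.


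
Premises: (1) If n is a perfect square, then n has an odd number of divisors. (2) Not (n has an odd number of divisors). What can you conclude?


Modus tollens: from (P → Q) and ¬Q, infer ¬P.
Q = 'n has an odd number of divisors' is denied; since P → Q, P must also fail.

Not (n is a perfect square).


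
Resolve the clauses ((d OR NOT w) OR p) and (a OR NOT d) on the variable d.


The clauses contain complementary literals d and NOTd.
Resolution eliminates this pair and disjoins the remaining literals (merging duplicates).

((NOT w OR p) OR a)


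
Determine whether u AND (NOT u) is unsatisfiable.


Truth table over {u}:
u | φ
-----
F | F
T | F
Every row is false.

Yes, it is a contradiction.


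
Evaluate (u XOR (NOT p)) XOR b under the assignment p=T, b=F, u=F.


Substitute p=T, b=F, u=F:
NOT p = F
u XOR (NOT p) = F XOR F = F
(u XOR (NOT p)) XOR b = F XOR F = F

F


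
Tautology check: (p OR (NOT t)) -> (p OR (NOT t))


Build the truth table over {p, t}:
p | t | φ
---------
F | F | T
T | F | T
F | T | T
T | T | T
Every row evaluates to true.

Yes, it is a tautology.


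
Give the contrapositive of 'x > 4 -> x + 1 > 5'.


The contrapositive of (P → Q) is (¬Q → ¬P); it is logically equivalent to the original.
Here P = 'x > 4' and Q = 'x + 1 > 5'.

If not (x + 1 > 5), then not (x > 4).


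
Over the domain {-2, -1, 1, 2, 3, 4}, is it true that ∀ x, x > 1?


Evaluate the predicate on each element: -2:F, -1:F, 1:F, 2:T, 3:T, 4:T.
Counterexample x = -2 fails the predicate.

F


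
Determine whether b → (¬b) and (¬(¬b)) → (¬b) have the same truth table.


Compare truth tables:
b | φ | ψ
---------
F | T | T
T | F | F
The columns φ and ψ agree on every row.

Yes, they are logically equivalent.


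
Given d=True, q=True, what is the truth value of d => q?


Implication is false only when antecedent is true and consequent is false.
Substitute: d=True, q=True.
True => True evaluates to True.

True


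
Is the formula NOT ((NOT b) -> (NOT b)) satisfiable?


Check all 2 assignments over {b}:
b | φ
-----
F | F
T | F
No assignment makes the formula true.

Unsatisfiable.


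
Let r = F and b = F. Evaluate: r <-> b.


Biconditional is true when both operands have the same truth value.
Substitute: r=F, b=F.
F <-> F evaluates to T.

T


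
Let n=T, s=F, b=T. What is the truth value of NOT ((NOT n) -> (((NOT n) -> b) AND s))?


Substitute n=T, s=F, b=T:
NOT n = F
NOT n = F
(NOT n) -> b = F -> T = T
((NOT n) -> b) AND s = T AND F = F
(NOT n) -> (((NOT n) -> b) AND s) = F -> F = T
NOT ((NOT n) -> (((NOT n) -> b) AND s)) = F

F


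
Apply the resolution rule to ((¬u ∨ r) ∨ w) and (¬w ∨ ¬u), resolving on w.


The clauses contain complementary literals w and ¬w.
Resolution eliminates this pair and disjoins the remaining literals (merging duplicates).

(¬u ∨ r)


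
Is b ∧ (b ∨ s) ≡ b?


Compare truth tables:
b | s | φ | ψ
-------------
F | F | F | F
T | F | T | T
F | T | F | F
T | T | T | T
The columns φ and ψ agree on every row.

Yes, they are logically equivalent.


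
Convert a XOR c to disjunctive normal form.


Step 1: a ⊕ c is true exactly when they disagree: (a ∧ ¬c) ∨ (¬a ∧ c).

(a AND (NOT c)) OR ((NOT a) AND c)


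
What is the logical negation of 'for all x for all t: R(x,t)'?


Negation flips each quantifier (∀↔∃) and negates the inner predicate.
¬(for all x for all t: φ) = there exists x there exists t: ¬φ.

there exists x there exists t: NOT(R(x,t))


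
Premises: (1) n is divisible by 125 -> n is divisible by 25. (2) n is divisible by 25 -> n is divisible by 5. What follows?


Hypothetical syllogism: from (P → Q) and (Q → R), infer (P → R).
Chain the two implications through the shared middle term 'n is divisible by 25'.

n is divisible by 125 -> n is divisible by 5


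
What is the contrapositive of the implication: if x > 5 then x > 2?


The contrapositive of (P → Q) is (¬Q → ¬P); it is logically equivalent to the original.
Here P = 'x > 5' and Q = 'x > 2'.

If not (x > 2), then not (x > 5).


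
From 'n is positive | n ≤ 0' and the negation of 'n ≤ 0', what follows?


Disjunctive syllogism: from (P ∨ Q) and ¬P, infer Q.
One disjunct, 'n ≤ 0', is ruled out; the other must hold.

n is positive


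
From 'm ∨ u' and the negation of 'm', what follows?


Disjunctive syllogism: from (P ∨ Q) and ¬P, infer Q.
One disjunct, 'm', is ruled out; the other must hold.

u


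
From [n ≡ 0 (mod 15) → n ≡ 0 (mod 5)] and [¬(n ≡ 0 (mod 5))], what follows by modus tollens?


Modus tollens: from (P → Q) and ¬Q, infer ¬P.
Q = 'n ≡ 0 (mod 5)' is denied; since P → Q, P must also fail.

Not (n ≡ 0 (mod 15)).


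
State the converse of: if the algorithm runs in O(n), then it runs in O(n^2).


The converse of (P → Q) is (Q → P). It is not in general equivalent to the original.
Here P = 'the algorithm runs in O(n)' and Q = 'it runs in O(n^2)'.

If it runs in O(n^2), then the algorithm runs in O(n).


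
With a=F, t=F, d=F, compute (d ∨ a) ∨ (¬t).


Substitute a=F, t=F, d=F:
d ∨ a = F ∨ F = F
¬t = T
(d ∨ a) ∨ (¬t) = F ∨ T = T

T


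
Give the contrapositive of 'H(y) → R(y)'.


The contrapositive of (P → Q) is (¬Q → ¬P); it is logically equivalent to the original.
Here P = 'H(y)' and Q = 'R(y)'.

If not (R(y)), then not (H(y)).


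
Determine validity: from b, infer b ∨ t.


This matches the form of disjunction introduction: the conclusion follows in every model of the premises.

Valid.


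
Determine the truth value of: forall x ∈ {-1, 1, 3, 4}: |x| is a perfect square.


Evaluate the predicate on each element: -1:True, 1:True, 3:False, 4:True.
Counterexample x = 3 fails the predicate.

False


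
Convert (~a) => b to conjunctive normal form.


Step 1: Rewrite (¬a) → b as ¬(¬a) ∨ b.
Step 2: Eliminate any double negations (¬¬X = X).

a | b


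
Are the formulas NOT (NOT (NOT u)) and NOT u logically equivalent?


Compare truth tables:
u | φ | ψ
---------
F | T | T
T | F | F
The columns φ and ψ agree on every row.

Yes, they are logically equivalent.


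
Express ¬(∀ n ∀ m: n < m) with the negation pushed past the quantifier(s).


Negation flips each quantifier (∀↔∃) and negates the inner predicate.
¬(∀ n ∀ m: φ) = ∃ n ∃ m: ¬φ.

∃ n ∃ m: ¬(n < m)


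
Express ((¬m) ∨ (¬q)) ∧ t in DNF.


Step 1: Distribute ∧ over ∨: ((¬m) ∨ (¬q)) ∧ t = ((¬m) ∧ t) ∨ ((¬q) ∧ t).

((¬m) ∧ t) ∨ ((¬q) ∧ t)


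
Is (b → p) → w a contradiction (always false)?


Truth table over {b, p, w}:
b | p | w | φ
-------------
F | F | F | F
T | F | F | T
F | T | F | F
T | T | F | F
F | F | T | T
T | F | T | T
F | T | T | T
T | T | T | T
Satisfying assignment at row 2: b=T, p=F, w=F gives T.

No, it is not a contradiction.


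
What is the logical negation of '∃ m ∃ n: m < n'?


Negation flips each quantifier (∀↔∃) and negates the inner predicate.
¬(∃ m ∃ n: φ) = ∀ m ∀ n: ¬φ.

∀ m ∀ n: ¬(m < n)


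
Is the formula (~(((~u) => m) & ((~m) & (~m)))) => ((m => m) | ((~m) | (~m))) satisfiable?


Search for a satisfying assignment over {m, u}.
Try m=False, u=False: the formula evaluates to True.
A satisfying assignment exists.

Satisfiable.


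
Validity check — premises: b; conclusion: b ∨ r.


This matches the form of disjunction introduction: the conclusion follows in every model of the premises.

Valid.


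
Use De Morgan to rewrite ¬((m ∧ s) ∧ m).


De Morgan: the negation of a conjunction is the disjunction of the negations.
Distribute ¬ across ∧, flipping it to ∨, and negate each literal.

((¬m) ∨ (¬s)) ∨ (¬m)


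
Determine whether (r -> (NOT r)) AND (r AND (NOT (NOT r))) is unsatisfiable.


Truth table over {r}:
r | φ
-----
F | F
T | F
Every row is false.

Yes, it is a contradiction.


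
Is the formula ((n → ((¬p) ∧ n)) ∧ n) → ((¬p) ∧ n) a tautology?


Build the truth table over {n, p}:
n | p | φ
---------
F | F | T
T | F | T
F | T | T
T | T | T
Every row evaluates to true.

Yes, it is a tautology.


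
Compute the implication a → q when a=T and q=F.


Implication is false only when antecedent is true and consequent is false.
Substitute: a=T, q=F.
T → F evaluates to F.

F


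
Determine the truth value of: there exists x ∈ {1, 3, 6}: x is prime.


Evaluate the predicate on each element: 1:F, 3:T, 6:F.
Witness x = 3 satisfies the predicate.

T


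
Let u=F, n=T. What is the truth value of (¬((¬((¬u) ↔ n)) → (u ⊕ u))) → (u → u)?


Substitute u=F, n=T:
¬u = T
(¬u) ↔ n = T ↔ T = T
¬((¬u) ↔ n) = F
u ⊕ u = F ⊕ F = F
(¬((¬u) ↔ n)) → (u ⊕ u) = F → F = T
¬((¬((¬u) ↔ n)) → (u ⊕ u)) = F
u → u = F → F = T
(¬((¬((¬u) ↔ n)) → (u ⊕ u))) → (u → u) = F → T = T

T


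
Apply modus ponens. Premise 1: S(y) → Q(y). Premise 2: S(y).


Modus ponens: from (P → Q) and P, infer Q.
P = 'S(y)' is asserted, and P → Q holds, so Q follows.

Q(y).


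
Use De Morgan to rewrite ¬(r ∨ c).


De Morgan: the negation of a disjunction is the conjunction of the negations.
Distribute ¬ across ∨, flipping it to ∧, and negate each literal.

(¬r) ∧ (¬c)


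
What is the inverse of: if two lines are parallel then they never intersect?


The inverse of (P → Q) is (¬P → ¬Q). It is equivalent to the converse, not to the original.
Here P = 'two lines are parallel' and Q = 'they never intersect'.

If not (two lines are parallel), then not (they never intersect).


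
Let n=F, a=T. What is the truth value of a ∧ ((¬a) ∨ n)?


Substitute n=F, a=T:
¬a = F
(¬a) ∨ n = F ∨ F = F
a ∧ ((¬a) ∨ n) = T ∧ F = F

F


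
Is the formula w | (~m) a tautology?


Build the truth table over {m, w}:
m | w | φ
---------
False | False | True
True | False | False
False | True | True
True | True | True
Counterexample at row 2: with m=True, w=False, the formula is False.

No, it is not a tautology.


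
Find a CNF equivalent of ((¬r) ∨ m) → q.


Step 1: Rewrite as ¬((¬r) ∨ m) ∨ q = (¬(¬r) ∧ ¬m) ∨ q.
Step 2: Distribute ∨ over ∧.
Step 3: Eliminate any double negations (¬¬X = X).

(r ∨ q) ∧ ((¬m) ∨ q)


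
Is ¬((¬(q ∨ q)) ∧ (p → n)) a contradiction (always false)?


Truth table over {n, p, q}:
n | p | q | φ
-------------
F | F | F | F
T | F | F | F
F | T | F | T
T | T | F | F
F | F | T | T
T | F | T | T
F | T | T | T
T | T | T | T
Satisfying assignment at row 3: n=F, p=T, q=F gives T.

No, it is not a contradiction.


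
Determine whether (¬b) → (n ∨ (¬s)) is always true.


Build the truth table over {b, n, s}:
b | n | s | φ
-------------
F | F | F | T
T | F | F | T
F | T | F | T
T | T | F | T
F | F | T | F
T | F | T | T
F | T | T | T
T | T | T | T
Counterexample at row 5: with b=F, n=F, s=T, the formula is F.

No, it is not a tautology.


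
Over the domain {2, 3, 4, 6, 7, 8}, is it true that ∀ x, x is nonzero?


Evaluate the predicate on each element: 2:T, 3:T, 4:T, 6:T, 7:T, 8:T.
Every element satisfies the predicate.

T


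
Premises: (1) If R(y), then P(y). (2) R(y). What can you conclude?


Modus ponens: from (P → Q) and P, infer Q.
P = 'R(y)' is asserted, and P → Q holds, so Q follows.

P(y).


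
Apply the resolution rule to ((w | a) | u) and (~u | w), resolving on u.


The clauses contain complementary literals u and ~u.
Resolution eliminates this pair and disjoins the remaining literals (merging duplicates).

(a | w)


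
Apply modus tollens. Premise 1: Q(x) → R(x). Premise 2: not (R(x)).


Modus tollens: from (P → Q) and ¬Q, infer ¬P.
Q = 'R(x)' is denied; since P → Q, P must also fail.

Not (Q(x)).


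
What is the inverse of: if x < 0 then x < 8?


The inverse of (P → Q) is (¬P → ¬Q). It is equivalent to the converse, not to the original.
Here P = 'x < 0' and Q = 'x < 8'.

If not (x < 0), then not (x < 8).
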